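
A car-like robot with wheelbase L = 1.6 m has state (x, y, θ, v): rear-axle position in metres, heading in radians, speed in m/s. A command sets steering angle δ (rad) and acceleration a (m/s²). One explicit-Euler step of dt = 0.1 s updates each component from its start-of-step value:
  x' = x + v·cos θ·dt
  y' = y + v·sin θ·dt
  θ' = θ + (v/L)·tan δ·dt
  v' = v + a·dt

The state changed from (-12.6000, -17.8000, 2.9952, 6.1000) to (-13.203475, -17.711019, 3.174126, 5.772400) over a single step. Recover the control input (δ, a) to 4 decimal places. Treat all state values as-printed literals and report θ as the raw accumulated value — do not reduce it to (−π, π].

δ = 0.4388, a = -3.2760

a = (v'−v)/dt = (-0.327600)/0.1 = -3.2760
Δθ = θ'−θ = 0.178926;  (v·dt/L) = 6.1000·0.1/1.6 = 0.381250
tan δ = Δθ·L/(v·dt) = 0.469314  →  δ = 0.4388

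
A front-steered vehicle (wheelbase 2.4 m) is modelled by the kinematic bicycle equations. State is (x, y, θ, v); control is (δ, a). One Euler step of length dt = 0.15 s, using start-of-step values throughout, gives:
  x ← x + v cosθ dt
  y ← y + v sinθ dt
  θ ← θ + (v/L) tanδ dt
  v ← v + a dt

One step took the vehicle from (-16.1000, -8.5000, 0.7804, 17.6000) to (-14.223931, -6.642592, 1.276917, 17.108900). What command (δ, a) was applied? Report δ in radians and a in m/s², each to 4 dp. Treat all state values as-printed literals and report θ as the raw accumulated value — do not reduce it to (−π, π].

δ = 0.4240, a = -3.2740

a = (v'−v)/dt = (-0.491100)/0.15 = -3.2740
Δθ = θ'−θ = 0.496517;  (v·dt/L) = 17.6000·0.15/2.4 = 1.100000
tan δ = Δθ·L/(v·dt) = 0.451379  →  δ = 0.4240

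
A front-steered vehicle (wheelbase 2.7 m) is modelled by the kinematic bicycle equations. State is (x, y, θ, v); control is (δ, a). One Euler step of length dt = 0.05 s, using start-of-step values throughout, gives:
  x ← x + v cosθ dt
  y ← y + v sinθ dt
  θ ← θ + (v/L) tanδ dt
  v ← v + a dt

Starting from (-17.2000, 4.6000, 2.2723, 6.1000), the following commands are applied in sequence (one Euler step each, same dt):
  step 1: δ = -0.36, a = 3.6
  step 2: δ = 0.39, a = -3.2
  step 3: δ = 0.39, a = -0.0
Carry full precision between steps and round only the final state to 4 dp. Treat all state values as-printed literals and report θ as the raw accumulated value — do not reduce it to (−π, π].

(-17.7878, 5.3139, 2.3242, 6.1200)

after step 1 (δ=-0.36, a=3.6): (-17.396837, 4.832981, 2.229780, 6.280000)
after step 2 (δ=0.39, a=-3.2): (-17.589104, 5.081234, 2.277585, 6.120000)
after step 3 (δ=0.39, a=-0.0): (-17.787818, 5.313932, 2.324171, 6.120000)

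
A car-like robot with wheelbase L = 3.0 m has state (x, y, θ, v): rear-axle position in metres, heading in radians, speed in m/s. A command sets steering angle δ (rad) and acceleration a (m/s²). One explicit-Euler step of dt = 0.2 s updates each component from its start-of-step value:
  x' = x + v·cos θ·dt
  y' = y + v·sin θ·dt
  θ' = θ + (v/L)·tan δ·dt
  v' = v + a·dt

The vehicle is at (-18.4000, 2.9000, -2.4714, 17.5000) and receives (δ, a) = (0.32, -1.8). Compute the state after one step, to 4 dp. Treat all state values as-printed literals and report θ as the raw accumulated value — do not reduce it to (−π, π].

(-21.1430, 0.7260, -2.0848, 17.1400)

x' = -18.4000 + 17.5000·cos(-2.4714)·0.2 = -21.1430
y' = 2.9000 + 17.5000·sin(-2.4714)·0.2 = 0.7260
θ' = -2.4714 + (17.5000/3.0)·tan(0.32)·0.2 = -2.0848
v' = 17.5000 − 1.8000·0.2 = 17.1400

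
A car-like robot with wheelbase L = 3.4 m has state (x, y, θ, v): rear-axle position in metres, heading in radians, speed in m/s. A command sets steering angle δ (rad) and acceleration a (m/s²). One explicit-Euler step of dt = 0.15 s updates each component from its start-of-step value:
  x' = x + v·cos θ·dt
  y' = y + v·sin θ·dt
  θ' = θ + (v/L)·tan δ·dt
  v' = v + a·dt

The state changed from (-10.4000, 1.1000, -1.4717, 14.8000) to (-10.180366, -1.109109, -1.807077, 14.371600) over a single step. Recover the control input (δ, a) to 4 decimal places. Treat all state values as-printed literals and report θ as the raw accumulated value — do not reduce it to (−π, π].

δ = -0.4745, a = -2.8560

a = (v'−v)/dt = (-0.428400)/0.15 = -2.8560
Δθ = θ'−θ = -0.335377;  (v·dt/L) = 14.8000·0.15/3.4 = 0.652941
tan δ = Δθ·L/(v·dt) = -0.513640  →  δ = -0.4745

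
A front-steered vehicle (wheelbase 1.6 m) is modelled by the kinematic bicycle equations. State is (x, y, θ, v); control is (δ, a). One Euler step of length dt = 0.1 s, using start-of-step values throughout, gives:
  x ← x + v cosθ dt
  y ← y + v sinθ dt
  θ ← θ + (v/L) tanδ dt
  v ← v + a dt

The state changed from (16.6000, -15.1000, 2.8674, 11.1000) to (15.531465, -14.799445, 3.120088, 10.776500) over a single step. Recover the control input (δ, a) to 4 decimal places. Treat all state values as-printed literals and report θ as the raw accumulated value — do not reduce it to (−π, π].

a = (v'−v)/dt = (-0.323500)/0.1 = -3.2350
Δθ = θ'−θ = 0.252688;  (v·dt/L) = 11.1000·0.1/1.6 = 0.693750
tan δ = Δθ·L/(v·dt) = 0.364235  →  δ = 0.3493

δ = 0.3493, a = -3.2350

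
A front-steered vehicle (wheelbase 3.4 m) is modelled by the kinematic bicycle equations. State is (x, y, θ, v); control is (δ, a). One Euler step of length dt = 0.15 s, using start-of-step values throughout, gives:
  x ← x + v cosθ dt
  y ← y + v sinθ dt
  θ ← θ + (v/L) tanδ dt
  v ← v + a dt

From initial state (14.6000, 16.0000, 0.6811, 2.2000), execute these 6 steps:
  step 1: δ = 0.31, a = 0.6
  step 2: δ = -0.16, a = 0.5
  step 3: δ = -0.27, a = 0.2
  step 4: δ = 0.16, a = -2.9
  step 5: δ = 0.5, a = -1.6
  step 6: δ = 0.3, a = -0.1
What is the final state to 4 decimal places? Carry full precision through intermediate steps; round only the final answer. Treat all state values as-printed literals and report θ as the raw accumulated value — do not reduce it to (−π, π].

after step 1 (δ=0.31, a=0.6): (14.856371, 16.207784, 0.712191, 2.290000)
after step 2 (δ=-0.16, a=0.5): (15.116377, 16.432259, 0.695887, 2.365000)
after step 3 (δ=-0.27, a=0.2): (15.388642, 16.659677, 0.667010, 2.395000)
after step 4 (δ=0.16, a=-2.9): (15.670896, 16.881923, 0.684062, 1.960000)
after step 5 (δ=0.5, a=-1.6): (15.898750, 17.067715, 0.731301, 1.720000)
after step 6 (δ=0.3, a=-0.1): (16.090781, 17.240018, 0.754774, 1.705000)

(16.0908, 17.2400, 0.7548, 1.7050)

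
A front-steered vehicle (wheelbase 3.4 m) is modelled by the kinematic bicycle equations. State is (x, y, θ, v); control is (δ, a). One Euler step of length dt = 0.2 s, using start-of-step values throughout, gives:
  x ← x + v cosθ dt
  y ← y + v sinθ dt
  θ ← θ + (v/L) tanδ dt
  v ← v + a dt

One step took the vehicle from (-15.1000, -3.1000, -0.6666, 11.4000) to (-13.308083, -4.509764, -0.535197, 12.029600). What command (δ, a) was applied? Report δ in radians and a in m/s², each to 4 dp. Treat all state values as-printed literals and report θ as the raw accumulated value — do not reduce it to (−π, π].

a = (v'−v)/dt = (0.629600)/0.2 = 3.1480
Δθ = θ'−θ = 0.131403;  (v·dt/L) = 11.4000·0.2/3.4 = 0.670588
tan δ = Δθ·L/(v·dt) = 0.195952  →  δ = 0.1935

δ = 0.1935, a = 3.1480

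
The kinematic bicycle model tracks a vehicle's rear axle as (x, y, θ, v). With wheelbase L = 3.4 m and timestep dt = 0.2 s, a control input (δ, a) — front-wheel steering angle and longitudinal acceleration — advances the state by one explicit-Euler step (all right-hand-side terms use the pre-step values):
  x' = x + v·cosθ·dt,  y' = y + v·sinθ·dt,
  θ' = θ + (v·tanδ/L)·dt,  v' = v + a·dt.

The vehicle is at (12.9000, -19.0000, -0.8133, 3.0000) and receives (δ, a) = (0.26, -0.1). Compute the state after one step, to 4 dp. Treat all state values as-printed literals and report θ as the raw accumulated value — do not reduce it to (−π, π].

(13.3123, -19.4359, -0.7664, 2.9800)

x' = 12.9000 + 3.0000·cos(-0.8133)·0.2 = 13.3123
y' = -19.0000 + 3.0000·sin(-0.8133)·0.2 = -19.4359
θ' = -0.8133 + (3.0000/3.4)·tan(0.26)·0.2 = -0.7664
v' = 3.0000 − 0.1000·0.2 = 2.9800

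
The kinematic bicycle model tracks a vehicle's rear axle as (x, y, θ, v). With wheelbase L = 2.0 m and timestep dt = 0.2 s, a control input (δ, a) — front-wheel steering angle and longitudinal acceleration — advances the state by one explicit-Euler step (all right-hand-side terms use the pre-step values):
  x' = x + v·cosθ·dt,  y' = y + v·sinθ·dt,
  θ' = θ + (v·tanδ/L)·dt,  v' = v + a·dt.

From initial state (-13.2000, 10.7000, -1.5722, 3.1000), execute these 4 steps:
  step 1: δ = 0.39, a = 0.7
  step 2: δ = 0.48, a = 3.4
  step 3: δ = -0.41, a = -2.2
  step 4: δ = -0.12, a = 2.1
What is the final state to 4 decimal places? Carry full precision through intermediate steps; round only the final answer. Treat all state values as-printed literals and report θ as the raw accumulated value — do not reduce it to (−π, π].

after step 1 (δ=0.39, a=0.7): (-13.200870, 10.080001, -1.444773, 3.240000)
after step 2 (δ=0.48, a=3.4): (-13.119423, 9.437140, -1.276095, 3.920000)
after step 3 (δ=-0.41, a=-2.2): (-12.891707, 8.686939, -1.446470, 3.480000)
after step 4 (δ=-0.12, a=2.1): (-12.805399, 7.996311, -1.488432, 3.900000)

(-12.8054, 7.9963, -1.4884, 3.9000)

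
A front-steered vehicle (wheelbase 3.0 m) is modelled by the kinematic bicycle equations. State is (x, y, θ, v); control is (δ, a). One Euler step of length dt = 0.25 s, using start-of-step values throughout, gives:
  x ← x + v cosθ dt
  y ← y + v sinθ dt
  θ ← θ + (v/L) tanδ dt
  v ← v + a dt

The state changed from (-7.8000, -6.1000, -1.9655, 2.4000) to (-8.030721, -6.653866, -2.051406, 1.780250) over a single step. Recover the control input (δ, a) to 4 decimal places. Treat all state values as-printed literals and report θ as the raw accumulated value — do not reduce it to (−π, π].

a = (v'−v)/dt = (-0.619750)/0.25 = -2.4790
Δθ = θ'−θ = -0.085906;  (v·dt/L) = 2.4000·0.25/3.0 = 0.200000
tan δ = Δθ·L/(v·dt) = -0.429530  →  δ = -0.4057

δ = -0.4057, a = -2.4790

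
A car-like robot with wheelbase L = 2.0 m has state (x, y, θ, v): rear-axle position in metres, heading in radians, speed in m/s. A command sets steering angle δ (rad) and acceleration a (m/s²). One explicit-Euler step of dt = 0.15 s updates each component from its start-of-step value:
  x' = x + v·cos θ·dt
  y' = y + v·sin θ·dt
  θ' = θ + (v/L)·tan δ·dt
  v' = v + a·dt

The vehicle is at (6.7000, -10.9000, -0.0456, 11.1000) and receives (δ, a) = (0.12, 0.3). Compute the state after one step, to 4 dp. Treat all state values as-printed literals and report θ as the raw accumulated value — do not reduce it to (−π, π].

(8.3633, -10.9759, 0.0548, 11.1450)

x' = 6.7000 + 11.1000·cos(-0.0456)·0.15 = 8.3633
y' = -10.9000 + 11.1000·sin(-0.0456)·0.15 = -10.9759
θ' = -0.0456 + (11.1000/2.0)·tan(0.12)·0.15 = 0.0548
v' = 11.1000 + 0.3000·0.15 = 11.1450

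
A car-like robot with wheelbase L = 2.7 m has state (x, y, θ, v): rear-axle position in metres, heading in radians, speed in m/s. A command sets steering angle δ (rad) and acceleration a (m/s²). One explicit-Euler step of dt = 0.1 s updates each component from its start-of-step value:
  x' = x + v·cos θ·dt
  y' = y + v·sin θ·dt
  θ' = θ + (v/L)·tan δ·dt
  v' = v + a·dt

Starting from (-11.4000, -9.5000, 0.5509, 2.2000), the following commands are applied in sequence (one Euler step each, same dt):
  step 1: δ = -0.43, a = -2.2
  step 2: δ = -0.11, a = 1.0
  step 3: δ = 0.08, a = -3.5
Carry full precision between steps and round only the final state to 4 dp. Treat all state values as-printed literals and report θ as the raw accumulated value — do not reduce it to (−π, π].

(-10.8581, -9.1869, 0.5116, 1.7300)

after step 1 (δ=-0.43, a=-2.2): (-11.212548, -9.384840, 0.513531, 1.980000)
after step 2 (δ=-0.11, a=1.0): (-11.040087, -9.287571, 0.505432, 2.080000)
after step 3 (δ=0.08, a=-3.5): (-10.858094, -9.186861, 0.511608, 1.730000)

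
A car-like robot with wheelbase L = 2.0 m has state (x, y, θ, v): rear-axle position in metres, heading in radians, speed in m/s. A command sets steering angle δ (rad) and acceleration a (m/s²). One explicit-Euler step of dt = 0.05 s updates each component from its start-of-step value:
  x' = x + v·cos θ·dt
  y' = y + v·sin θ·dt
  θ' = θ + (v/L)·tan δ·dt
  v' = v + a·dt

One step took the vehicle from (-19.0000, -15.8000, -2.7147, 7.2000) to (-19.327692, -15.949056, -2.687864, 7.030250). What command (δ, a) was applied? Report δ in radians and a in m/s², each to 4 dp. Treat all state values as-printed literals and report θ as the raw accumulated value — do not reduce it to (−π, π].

δ = 0.1480, a = -3.3950

a = (v'−v)/dt = (-0.169750)/0.05 = -3.3950
Δθ = θ'−θ = 0.026836;  (v·dt/L) = 7.2000·0.05/2.0 = 0.180000
tan δ = Δθ·L/(v·dt) = 0.149089  →  δ = 0.1480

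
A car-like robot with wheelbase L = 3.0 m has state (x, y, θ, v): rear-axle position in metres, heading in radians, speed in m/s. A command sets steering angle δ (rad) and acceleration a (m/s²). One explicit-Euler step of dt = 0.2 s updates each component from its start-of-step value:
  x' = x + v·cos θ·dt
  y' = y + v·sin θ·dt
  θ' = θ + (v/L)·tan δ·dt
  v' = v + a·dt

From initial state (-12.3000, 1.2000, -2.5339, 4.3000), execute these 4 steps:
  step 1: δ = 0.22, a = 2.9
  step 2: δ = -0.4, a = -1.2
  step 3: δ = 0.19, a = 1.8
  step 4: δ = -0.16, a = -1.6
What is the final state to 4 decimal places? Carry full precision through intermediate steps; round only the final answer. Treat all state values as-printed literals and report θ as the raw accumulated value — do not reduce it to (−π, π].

(-15.3975, -0.9305, -2.6016, 4.6800)

after step 1 (δ=0.22, a=2.9): (-13.006032, 0.708962, -2.469796, 4.880000)
after step 2 (δ=-0.4, a=-1.2): (-13.769952, 0.101506, -2.607344, 4.640000)
after step 3 (δ=0.19, a=1.8): (-14.568637, -0.371026, -2.547854, 5.000000)
after step 4 (δ=-0.16, a=-1.6): (-15.397491, -0.930490, -2.601647, 4.680000)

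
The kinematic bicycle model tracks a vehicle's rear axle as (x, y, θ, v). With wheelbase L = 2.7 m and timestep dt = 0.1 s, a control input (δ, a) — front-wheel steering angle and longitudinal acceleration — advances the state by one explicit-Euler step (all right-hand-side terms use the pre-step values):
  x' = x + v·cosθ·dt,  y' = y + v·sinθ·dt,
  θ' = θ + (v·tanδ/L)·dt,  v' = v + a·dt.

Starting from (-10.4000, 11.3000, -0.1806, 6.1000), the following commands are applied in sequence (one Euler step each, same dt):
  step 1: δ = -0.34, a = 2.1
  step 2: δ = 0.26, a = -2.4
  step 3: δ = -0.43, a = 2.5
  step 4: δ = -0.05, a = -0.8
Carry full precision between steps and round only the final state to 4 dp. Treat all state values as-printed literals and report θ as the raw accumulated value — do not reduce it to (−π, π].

(-7.9916, 10.7206, -0.3132, 6.2400)

after step 1 (δ=-0.34, a=2.1): (-9.799921, 11.190432, -0.260518, 6.310000)
after step 2 (δ=0.26, a=-2.4): (-9.190213, 11.027898, -0.198348, 6.070000)
after step 3 (δ=-0.43, a=2.5): (-8.595114, 10.908289, -0.301453, 6.320000)
after step 4 (δ=-0.05, a=-0.8): (-7.991614, 10.720643, -0.313166, 6.240000)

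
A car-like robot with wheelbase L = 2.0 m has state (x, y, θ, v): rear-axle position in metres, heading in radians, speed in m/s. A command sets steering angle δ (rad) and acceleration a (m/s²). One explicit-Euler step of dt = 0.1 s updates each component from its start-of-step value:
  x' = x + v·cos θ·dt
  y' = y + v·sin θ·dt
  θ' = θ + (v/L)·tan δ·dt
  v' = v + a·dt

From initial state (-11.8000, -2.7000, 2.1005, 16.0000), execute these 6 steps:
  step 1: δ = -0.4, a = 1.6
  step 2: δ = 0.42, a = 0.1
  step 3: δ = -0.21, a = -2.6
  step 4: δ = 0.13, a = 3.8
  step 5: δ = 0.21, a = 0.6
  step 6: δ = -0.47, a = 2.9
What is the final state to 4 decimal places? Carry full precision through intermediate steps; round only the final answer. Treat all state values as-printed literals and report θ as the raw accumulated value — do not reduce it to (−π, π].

(-16.1117, 5.8573, 1.8131, 16.6400)

after step 1 (δ=-0.4, a=1.6): (-12.608444, -1.319269, 1.762265, 16.160000)
after step 2 (δ=0.42, a=0.1): (-12.915971, 0.267200, 2.123096, 16.170000)
after step 3 (δ=-0.21, a=-2.6): (-13.764324, 1.643785, 1.950770, 15.910000)
after step 4 (δ=0.13, a=3.8): (-14.354421, 3.121305, 2.054772, 16.290000)
after step 5 (δ=0.21, a=0.6): (-15.112397, 4.563218, 2.228376, 16.350000)
after step 6 (δ=-0.47, a=2.9): (-16.111715, 5.857277, 1.813114, 16.640000)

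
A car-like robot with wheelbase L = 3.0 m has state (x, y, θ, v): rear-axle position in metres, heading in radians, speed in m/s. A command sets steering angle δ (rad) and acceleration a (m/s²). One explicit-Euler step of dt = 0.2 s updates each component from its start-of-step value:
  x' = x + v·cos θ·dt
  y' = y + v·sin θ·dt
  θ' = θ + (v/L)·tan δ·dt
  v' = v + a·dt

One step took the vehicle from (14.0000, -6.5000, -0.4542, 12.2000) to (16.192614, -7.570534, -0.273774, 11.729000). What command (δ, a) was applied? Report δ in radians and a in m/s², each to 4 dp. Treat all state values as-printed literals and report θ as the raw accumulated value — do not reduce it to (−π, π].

a = (v'−v)/dt = (-0.471000)/0.2 = -2.3550
Δθ = θ'−θ = 0.180426;  (v·dt/L) = 12.2000·0.2/3.0 = 0.813333
tan δ = Δθ·L/(v·dt) = 0.221835  →  δ = 0.2183

δ = 0.2183, a = -2.3550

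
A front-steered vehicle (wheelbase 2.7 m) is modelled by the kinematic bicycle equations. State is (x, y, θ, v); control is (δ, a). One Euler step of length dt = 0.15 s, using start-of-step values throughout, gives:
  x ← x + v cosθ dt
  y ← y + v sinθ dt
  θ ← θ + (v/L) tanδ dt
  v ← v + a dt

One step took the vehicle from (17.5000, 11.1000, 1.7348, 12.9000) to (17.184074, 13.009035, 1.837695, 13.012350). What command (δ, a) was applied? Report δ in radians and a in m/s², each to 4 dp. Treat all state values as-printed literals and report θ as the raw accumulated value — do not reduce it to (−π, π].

a = (v'−v)/dt = (0.112350)/0.15 = 0.7490
Δθ = θ'−θ = 0.102895;  (v·dt/L) = 12.9000·0.15/2.7 = 0.716667
tan δ = Δθ·L/(v·dt) = 0.143574  →  δ = 0.1426

δ = 0.1426, a = 0.7490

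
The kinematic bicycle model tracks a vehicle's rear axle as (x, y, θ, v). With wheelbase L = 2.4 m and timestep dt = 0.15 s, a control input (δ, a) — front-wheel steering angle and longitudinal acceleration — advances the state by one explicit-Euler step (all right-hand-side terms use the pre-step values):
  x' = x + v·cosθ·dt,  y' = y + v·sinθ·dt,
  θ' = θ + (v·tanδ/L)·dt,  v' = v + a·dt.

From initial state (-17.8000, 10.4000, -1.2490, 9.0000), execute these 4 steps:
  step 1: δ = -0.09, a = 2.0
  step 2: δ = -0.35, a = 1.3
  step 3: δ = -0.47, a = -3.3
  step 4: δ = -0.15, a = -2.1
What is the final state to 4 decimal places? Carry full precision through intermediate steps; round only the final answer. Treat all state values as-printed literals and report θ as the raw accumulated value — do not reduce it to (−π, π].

after step 1 (δ=-0.09, a=2.0): (-17.373034, 9.119297, -1.299762, 9.300000)
after step 2 (δ=-0.35, a=1.3): (-16.999553, 7.775222, -1.511935, 9.495000)
after step 3 (δ=-0.47, a=-3.3): (-16.915768, 6.353439, -1.813381, 9.000000)
after step 4 (δ=-0.15, a=-2.1): (-17.240055, 5.042966, -1.898395, 8.685000)

(-17.2401, 5.0430, -1.8984, 8.6850)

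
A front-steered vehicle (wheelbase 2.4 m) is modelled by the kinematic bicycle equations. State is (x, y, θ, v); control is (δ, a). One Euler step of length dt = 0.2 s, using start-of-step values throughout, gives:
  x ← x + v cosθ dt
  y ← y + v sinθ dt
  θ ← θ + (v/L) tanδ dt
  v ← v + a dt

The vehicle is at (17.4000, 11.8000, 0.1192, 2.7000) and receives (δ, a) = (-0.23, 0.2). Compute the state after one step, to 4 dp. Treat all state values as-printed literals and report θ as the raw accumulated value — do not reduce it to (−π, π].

(17.9362, 11.8642, 0.0665, 2.7400)

x' = 17.4000 + 2.7000·cos(0.1192)·0.2 = 17.9362
y' = 11.8000 + 2.7000·sin(0.1192)·0.2 = 11.8642
θ' = 0.1192 + (2.7000/2.4)·tan(-0.23)·0.2 = 0.0665
v' = 2.7000 + 0.2000·0.2 = 2.7400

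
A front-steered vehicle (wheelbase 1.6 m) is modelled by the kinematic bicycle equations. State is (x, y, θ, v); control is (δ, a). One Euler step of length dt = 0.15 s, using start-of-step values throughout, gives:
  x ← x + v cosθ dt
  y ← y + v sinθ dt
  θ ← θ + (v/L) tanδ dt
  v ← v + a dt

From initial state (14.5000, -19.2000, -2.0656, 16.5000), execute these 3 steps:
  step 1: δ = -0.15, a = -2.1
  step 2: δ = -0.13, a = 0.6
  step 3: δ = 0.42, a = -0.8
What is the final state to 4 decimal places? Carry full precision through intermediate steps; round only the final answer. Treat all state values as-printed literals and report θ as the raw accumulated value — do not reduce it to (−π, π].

(9.7558, -24.6549, -1.8164, 16.1550)

after step 1 (δ=-0.15, a=-2.1): (13.324724, -21.378153, -2.299387, 16.185000)
after step 2 (δ=-0.13, a=0.6): (11.708282, -23.189530, -2.497761, 16.275000)
after step 3 (δ=0.42, a=-0.8): (9.755767, -24.654926, -1.816389, 16.155000)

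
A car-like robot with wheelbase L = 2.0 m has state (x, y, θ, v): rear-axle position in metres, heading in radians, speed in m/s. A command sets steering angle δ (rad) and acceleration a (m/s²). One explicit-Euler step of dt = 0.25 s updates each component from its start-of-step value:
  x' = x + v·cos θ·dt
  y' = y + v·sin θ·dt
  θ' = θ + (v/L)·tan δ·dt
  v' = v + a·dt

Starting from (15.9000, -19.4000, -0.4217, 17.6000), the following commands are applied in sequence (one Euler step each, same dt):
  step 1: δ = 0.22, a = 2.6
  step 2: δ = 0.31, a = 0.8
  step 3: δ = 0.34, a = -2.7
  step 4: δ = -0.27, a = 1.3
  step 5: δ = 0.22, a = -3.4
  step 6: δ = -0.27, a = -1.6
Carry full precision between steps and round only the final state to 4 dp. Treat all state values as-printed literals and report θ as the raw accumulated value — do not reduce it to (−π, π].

after step 1 (δ=0.22, a=2.6): (19.914535, -21.200973, 0.070263, 18.250000)
after step 2 (δ=0.31, a=0.8): (24.465778, -20.880663, 0.801010, 18.450000)
after step 3 (δ=0.34, a=-2.7): (27.675995, -17.568615, 1.616816, 17.775000)
after step 4 (δ=-0.27, a=1.3): (27.471569, -13.129569, 1.001894, 18.100000)
after step 5 (δ=0.22, a=-3.4): (29.909223, -9.317291, 1.507832, 17.250000)
after step 6 (δ=-0.27, a=-1.6): (30.180575, -5.013336, 0.911073, 16.850000)

(30.1806, -5.0133, 0.9111, 16.8500)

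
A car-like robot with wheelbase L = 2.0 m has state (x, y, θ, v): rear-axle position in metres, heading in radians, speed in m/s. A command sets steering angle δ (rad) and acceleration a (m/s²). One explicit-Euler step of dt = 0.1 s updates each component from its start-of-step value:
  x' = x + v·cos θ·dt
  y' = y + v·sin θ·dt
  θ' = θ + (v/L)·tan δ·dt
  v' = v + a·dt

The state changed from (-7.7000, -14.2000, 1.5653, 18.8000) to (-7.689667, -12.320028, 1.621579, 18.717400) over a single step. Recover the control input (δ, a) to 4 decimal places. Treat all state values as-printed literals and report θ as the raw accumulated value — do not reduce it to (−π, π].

a = (v'−v)/dt = (-0.082600)/0.1 = -0.8260
Δθ = θ'−θ = 0.056279;  (v·dt/L) = 18.8000·0.1/2.0 = 0.940000
tan δ = Δθ·L/(v·dt) = 0.059871  →  δ = 0.0598

δ = 0.0598, a = -0.8260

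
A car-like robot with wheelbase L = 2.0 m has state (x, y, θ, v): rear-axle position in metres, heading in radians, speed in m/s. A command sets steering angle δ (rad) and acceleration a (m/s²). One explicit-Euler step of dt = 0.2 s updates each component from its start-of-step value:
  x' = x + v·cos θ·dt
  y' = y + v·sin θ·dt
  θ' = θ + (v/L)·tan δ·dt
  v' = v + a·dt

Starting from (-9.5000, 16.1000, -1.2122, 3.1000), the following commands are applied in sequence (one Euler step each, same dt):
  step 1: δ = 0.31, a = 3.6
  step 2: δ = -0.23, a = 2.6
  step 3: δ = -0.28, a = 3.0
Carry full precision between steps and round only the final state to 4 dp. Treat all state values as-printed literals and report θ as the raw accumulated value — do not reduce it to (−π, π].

(-8.6320, 14.0244, -1.3271, 4.9400)

after step 1 (δ=0.31, a=3.6): (-9.282405, 15.519438, -1.112898, 3.820000)
after step 2 (δ=-0.23, a=2.6): (-8.944668, 14.834142, -1.202341, 4.340000)
after step 3 (δ=-0.28, a=3.0): (-8.632037, 14.024398, -1.327140, 4.940000)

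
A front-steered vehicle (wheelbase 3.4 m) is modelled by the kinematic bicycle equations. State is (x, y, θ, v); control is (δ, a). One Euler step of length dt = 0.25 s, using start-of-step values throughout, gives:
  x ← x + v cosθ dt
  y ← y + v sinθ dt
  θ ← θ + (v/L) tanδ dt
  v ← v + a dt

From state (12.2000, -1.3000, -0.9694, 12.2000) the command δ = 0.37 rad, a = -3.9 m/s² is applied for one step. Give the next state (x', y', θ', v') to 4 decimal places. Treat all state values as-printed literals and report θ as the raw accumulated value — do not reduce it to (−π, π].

(13.9257, -3.8149, -0.6215, 11.2250)

x' = 12.2000 + 12.2000·cos(-0.9694)·0.25 = 13.9257
y' = -1.3000 + 12.2000·sin(-0.9694)·0.25 = -3.8149
θ' = -0.9694 + (12.2000/3.4)·tan(0.37)·0.25 = -0.6215
v' = 12.2000 − 3.9000·0.25 = 11.2250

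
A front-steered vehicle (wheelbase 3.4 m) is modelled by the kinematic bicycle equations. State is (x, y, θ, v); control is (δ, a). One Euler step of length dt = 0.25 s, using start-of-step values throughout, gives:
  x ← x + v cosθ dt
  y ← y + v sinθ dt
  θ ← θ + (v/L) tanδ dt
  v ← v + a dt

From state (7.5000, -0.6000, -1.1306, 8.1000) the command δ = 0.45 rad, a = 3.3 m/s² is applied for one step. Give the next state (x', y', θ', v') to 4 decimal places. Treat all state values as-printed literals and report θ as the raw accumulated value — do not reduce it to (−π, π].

(8.3629, -2.4320, -0.8429, 8.9250)

x' = 7.5000 + 8.1000·cos(-1.1306)·0.25 = 8.3629
y' = -0.6000 + 8.1000·sin(-1.1306)·0.25 = -2.4320
θ' = -1.1306 + (8.1000/3.4)·tan(0.45)·0.25 = -0.8429
v' = 8.1000 + 3.3000·0.25 = 8.9250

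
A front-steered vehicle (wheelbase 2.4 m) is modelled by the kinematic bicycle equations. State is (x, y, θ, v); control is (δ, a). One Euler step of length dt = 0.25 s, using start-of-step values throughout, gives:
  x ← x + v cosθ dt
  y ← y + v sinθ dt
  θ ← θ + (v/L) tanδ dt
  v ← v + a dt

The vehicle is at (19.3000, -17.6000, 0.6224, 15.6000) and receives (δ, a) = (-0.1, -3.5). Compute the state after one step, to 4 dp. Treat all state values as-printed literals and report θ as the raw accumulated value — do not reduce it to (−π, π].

x' = 19.3000 + 15.6000·cos(0.6224)·0.25 = 22.4687
y' = -17.6000 + 15.6000·sin(0.6224)·0.25 = -15.3264
θ' = 0.6224 + (15.6000/2.4)·tan(-0.1)·0.25 = 0.4594
v' = 15.6000 − 3.5000·0.25 = 14.7250

(22.4687, -15.3264, 0.4594, 14.7250)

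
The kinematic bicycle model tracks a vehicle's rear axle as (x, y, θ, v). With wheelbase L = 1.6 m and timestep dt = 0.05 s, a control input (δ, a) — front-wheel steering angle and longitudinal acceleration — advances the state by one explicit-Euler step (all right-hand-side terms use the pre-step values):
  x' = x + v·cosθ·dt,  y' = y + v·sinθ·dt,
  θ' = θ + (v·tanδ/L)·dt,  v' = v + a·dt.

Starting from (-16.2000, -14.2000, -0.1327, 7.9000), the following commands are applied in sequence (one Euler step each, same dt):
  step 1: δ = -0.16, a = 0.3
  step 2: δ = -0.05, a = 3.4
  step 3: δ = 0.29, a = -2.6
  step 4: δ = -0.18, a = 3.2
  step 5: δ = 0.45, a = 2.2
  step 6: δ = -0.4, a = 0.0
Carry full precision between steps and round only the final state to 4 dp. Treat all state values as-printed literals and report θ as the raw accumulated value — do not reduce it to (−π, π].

after step 1 (δ=-0.16, a=0.3): (-15.808473, -14.252263, -0.172541, 7.915000)
after step 2 (δ=-0.05, a=3.4): (-15.418599, -14.320207, -0.184918, 8.085000)
after step 3 (δ=0.29, a=-2.6): (-15.021241, -14.394535, -0.109522, 7.955000)
after step 4 (δ=-0.18, a=3.2): (-14.625874, -14.438011, -0.154759, 8.115000)
after step 5 (δ=0.45, a=2.2): (-14.224973, -14.500554, -0.032259, 8.225000)
after step 6 (δ=-0.4, a=0.0): (-13.813937, -14.513818, -0.140930, 8.225000)

(-13.8139, -14.5138, -0.1409, 8.2250)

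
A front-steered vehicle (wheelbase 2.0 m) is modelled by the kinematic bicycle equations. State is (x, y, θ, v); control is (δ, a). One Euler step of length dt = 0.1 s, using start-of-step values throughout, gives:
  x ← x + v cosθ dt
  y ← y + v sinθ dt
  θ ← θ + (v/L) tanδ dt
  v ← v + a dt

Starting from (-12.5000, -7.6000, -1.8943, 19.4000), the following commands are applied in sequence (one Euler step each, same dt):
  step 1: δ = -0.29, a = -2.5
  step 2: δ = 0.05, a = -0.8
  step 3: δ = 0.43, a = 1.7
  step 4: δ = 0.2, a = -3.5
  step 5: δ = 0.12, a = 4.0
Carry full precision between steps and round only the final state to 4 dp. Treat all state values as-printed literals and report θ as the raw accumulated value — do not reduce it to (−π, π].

(-15.3577, -16.4094, -1.3897, 19.2900)

after step 1 (δ=-0.29, a=-2.5): (-13.116707, -9.439367, -2.183760, 19.150000)
after step 2 (δ=0.05, a=-0.8): (-14.218396, -11.005735, -2.135845, 19.070000)
after step 3 (δ=0.43, a=1.7): (-15.239513, -12.616315, -1.698550, 19.240000)
after step 4 (δ=0.2, a=-3.5): (-15.484644, -14.524635, -1.503543, 18.890000)
after step 5 (δ=0.12, a=4.0): (-15.357699, -16.409365, -1.389656, 19.290000)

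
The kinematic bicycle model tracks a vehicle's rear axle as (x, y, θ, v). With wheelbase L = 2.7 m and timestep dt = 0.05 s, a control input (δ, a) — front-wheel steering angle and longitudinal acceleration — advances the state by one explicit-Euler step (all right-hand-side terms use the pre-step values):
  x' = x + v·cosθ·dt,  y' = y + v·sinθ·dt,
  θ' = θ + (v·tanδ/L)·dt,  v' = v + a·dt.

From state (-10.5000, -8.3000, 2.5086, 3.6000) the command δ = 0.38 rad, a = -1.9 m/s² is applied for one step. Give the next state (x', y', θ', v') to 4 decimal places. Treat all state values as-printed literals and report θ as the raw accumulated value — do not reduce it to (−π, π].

(-10.6451, -8.1935, 2.5352, 3.5050)

x' = -10.5000 + 3.6000·cos(2.5086)·0.05 = -10.6451
y' = -8.3000 + 3.6000·sin(2.5086)·0.05 = -8.1935
θ' = 2.5086 + (3.6000/2.7)·tan(0.38)·0.05 = 2.5352
v' = 3.6000 − 1.9000·0.05 = 3.5050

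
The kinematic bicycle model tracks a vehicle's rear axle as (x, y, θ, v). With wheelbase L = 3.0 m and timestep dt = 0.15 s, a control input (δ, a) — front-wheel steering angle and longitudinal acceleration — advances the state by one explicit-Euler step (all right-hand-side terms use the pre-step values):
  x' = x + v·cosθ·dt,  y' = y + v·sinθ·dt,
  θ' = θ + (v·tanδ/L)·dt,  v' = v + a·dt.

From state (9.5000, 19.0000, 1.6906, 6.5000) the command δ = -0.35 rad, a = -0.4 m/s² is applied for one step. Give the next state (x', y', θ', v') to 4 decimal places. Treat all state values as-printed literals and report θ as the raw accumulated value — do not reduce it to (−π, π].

(9.3835, 19.9680, 1.5720, 6.4400)

x' = 9.5000 + 6.5000·cos(1.6906)·0.15 = 9.3835
y' = 19.0000 + 6.5000·sin(1.6906)·0.15 = 19.9680
θ' = 1.6906 + (6.5000/3.0)·tan(-0.35)·0.15 = 1.5720
v' = 6.5000 − 0.4000·0.15 = 6.4400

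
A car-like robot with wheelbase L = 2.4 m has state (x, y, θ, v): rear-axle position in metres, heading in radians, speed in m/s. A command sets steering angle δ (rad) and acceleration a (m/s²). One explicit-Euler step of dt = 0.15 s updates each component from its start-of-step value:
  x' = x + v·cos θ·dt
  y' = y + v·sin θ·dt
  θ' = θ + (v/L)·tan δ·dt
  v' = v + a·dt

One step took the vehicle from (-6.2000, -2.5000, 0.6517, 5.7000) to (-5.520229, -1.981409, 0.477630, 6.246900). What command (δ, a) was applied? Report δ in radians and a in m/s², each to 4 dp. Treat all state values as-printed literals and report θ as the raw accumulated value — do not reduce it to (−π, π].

a = (v'−v)/dt = (0.546900)/0.15 = 3.6460
Δθ = θ'−θ = -0.174070;  (v·dt/L) = 5.7000·0.15/2.4 = 0.356250
tan δ = Δθ·L/(v·dt) = -0.488618  →  δ = -0.4545

δ = -0.4545, a = 3.6460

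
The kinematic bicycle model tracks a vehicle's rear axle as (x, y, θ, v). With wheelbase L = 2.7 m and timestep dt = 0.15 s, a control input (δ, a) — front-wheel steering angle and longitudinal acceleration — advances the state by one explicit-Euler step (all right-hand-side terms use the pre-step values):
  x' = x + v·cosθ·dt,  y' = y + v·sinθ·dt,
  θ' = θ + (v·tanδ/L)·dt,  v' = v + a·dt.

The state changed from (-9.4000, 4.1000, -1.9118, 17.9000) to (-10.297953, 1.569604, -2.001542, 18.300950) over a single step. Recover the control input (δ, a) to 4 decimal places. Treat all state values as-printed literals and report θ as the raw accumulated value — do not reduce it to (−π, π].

a = (v'−v)/dt = (0.400950)/0.15 = 2.6730
Δθ = θ'−θ = -0.089742;  (v·dt/L) = 17.9000·0.15/2.7 = 0.994444
tan δ = Δθ·L/(v·dt) = -0.090243  →  δ = -0.0900

δ = -0.0900, a = 2.6730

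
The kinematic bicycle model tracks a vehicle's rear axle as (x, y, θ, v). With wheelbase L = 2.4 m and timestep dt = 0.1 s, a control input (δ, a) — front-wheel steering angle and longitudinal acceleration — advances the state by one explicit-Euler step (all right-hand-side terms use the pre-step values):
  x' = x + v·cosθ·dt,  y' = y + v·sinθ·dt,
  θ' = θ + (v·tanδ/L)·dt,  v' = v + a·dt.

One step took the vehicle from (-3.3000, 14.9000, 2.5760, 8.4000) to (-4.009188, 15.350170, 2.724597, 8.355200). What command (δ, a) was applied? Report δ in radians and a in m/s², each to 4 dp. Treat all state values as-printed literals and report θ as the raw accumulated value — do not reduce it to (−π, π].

a = (v'−v)/dt = (-0.044800)/0.1 = -0.4480
Δθ = θ'−θ = 0.148597;  (v·dt/L) = 8.4000·0.1/2.4 = 0.350000
tan δ = Δθ·L/(v·dt) = 0.424563  →  δ = 0.4015

δ = 0.4015, a = -0.4480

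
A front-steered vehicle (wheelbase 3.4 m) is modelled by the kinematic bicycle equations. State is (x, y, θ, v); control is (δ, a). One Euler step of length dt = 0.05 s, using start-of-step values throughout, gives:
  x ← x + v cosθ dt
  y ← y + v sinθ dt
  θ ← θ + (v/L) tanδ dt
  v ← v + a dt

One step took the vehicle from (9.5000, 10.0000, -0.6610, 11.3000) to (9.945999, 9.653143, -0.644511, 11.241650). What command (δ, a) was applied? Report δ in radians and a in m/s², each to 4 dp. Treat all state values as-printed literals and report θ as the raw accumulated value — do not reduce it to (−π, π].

a = (v'−v)/dt = (-0.058350)/0.05 = -1.1670
Δθ = θ'−θ = 0.016489;  (v·dt/L) = 11.3000·0.05/3.4 = 0.166176
tan δ = Δθ·L/(v·dt) = 0.099226  →  δ = 0.0989

δ = 0.0989, a = -1.1670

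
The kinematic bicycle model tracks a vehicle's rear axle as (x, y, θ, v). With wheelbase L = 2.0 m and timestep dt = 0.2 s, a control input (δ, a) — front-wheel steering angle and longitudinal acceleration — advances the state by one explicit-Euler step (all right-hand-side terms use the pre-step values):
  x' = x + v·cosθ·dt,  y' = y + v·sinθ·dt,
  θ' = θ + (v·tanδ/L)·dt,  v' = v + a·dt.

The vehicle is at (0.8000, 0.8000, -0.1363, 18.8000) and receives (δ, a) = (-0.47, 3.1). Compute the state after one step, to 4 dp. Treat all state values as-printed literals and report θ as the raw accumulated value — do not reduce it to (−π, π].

x' = 0.8000 + 18.8000·cos(-0.1363)·0.2 = 4.5251
y' = 0.8000 + 18.8000·sin(-0.1363)·0.2 = 0.2891
θ' = -0.1363 + (18.8000/2.0)·tan(-0.47)·0.2 = -1.0913
v' = 18.8000 + 3.1000·0.2 = 19.4200

(4.5251, 0.2891, -1.0913, 19.4200)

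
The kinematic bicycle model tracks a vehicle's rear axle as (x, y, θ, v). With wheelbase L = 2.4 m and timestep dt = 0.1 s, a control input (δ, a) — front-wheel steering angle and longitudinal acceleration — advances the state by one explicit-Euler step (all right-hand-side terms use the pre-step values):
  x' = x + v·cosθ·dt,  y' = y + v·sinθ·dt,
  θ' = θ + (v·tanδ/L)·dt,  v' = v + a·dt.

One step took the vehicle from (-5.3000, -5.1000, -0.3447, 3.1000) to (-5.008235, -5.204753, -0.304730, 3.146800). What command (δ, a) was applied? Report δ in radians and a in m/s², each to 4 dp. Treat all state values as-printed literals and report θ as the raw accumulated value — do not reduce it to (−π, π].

δ = 0.3001, a = 0.4680

a = (v'−v)/dt = (0.046800)/0.1 = 0.4680
Δθ = θ'−θ = 0.039970;  (v·dt/L) = 3.1000·0.1/2.4 = 0.129167
tan δ = Δθ·L/(v·dt) = 0.309445  →  δ = 0.3001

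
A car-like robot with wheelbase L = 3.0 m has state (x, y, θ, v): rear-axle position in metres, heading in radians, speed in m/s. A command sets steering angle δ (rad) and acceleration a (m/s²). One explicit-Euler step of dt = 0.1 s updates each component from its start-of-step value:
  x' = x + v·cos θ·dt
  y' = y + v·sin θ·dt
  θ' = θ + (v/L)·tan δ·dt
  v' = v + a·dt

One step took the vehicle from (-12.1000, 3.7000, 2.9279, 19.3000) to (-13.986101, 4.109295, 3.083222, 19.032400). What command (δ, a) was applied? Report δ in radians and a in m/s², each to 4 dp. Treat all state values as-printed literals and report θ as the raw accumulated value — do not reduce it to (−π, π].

a = (v'−v)/dt = (-0.267600)/0.1 = -2.6760
Δθ = θ'−θ = 0.155322;  (v·dt/L) = 19.3000·0.1/3.0 = 0.643333
tan δ = Δθ·L/(v·dt) = 0.241433  →  δ = 0.2369

δ = 0.2369, a = -2.6760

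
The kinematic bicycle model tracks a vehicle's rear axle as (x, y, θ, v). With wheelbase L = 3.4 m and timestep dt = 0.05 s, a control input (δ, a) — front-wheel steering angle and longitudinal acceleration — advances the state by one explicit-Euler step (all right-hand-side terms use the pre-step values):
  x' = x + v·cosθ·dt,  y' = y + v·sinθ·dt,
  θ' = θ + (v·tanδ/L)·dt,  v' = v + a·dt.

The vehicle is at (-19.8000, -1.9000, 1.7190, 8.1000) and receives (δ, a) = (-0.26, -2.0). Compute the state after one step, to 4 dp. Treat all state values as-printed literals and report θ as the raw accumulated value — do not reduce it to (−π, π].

(-19.8598, -1.4994, 1.6873, 8.0000)

x' = -19.8000 + 8.1000·cos(1.7190)·0.05 = -19.8598
y' = -1.9000 + 8.1000·sin(1.7190)·0.05 = -1.4994
θ' = 1.7190 + (8.1000/3.4)·tan(-0.26)·0.05 = 1.6873
v' = 8.1000 − 2.0000·0.05 = 8.0000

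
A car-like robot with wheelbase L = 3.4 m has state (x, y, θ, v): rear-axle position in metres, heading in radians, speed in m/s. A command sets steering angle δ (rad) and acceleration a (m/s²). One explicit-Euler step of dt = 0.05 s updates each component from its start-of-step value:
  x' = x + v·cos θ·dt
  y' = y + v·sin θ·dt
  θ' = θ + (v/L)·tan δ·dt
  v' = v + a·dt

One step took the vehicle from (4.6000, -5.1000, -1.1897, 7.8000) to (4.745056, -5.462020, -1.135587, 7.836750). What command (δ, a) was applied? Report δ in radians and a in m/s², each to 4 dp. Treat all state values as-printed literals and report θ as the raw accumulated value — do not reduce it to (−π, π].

a = (v'−v)/dt = (0.036750)/0.05 = 0.7350
Δθ = θ'−θ = 0.054113;  (v·dt/L) = 7.8000·0.05/3.4 = 0.114706
tan δ = Δθ·L/(v·dt) = 0.471754  →  δ = 0.4408

δ = 0.4408, a = 0.7350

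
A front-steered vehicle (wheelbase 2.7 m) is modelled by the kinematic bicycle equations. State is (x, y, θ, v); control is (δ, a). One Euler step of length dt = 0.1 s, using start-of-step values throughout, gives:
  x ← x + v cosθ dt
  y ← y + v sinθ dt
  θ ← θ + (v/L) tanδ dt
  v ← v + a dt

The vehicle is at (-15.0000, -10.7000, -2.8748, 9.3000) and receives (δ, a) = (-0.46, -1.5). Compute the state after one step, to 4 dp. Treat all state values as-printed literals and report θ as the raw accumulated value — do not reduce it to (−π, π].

(-15.8971, -10.9452, -3.0455, 9.1500)

x' = -15.0000 + 9.3000·cos(-2.8748)·0.1 = -15.8971
y' = -10.7000 + 9.3000·sin(-2.8748)·0.1 = -10.9452
θ' = -2.8748 + (9.3000/2.7)·tan(-0.46)·0.1 = -3.0455
v' = 9.3000 − 1.5000·0.1 = 9.1500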